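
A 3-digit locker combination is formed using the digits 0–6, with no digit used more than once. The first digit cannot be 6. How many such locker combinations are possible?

180

The first digit has 7−1 = 6 choices (anything except 6).
The remaining 2 digits are filled from the other 6 symbols without repetition: 6 × 5 = 30.
Total: 6 × 30 = 180.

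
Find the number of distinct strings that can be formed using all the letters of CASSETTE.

5040

CASSETTE has 8 letters with E appearing twice, S appearing twice, and T appearing twice.
The number of distinct arrangements is 8!/(2!·2!·2!) = 40320/8 = 5040.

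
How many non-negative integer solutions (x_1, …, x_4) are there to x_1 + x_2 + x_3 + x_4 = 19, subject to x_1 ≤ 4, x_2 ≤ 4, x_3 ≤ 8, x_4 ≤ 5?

10

Without the upper bounds there are C(22,3) = 1540 ways to split 19 among 4 variables.
Subtract solutions that violate a single cap (substitute x_i' = x_i − (cap_i+1)): x_1 ≥ 5 gives C(17,3) = 680; x_2 ≥ 5 gives C(17,3) = 680; x_3 ≥ 9 gives C(13,3) = 286; x_4 ≥ 6 gives C(16,3) = 560. Together 2206.
Add back pairs where two caps are both exceeded: 220 + 56 + 165 + 56 + 165 + 35 = 697.
Subtract triples: 1 + 20 + 0 + 0 = 21.
By inclusion–exclusion the count is 1540 − 2206 + 697 − 21 = 10.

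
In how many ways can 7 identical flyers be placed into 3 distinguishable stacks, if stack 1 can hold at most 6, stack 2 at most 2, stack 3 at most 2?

Without the upper bounds there are C(9,2) = 36 ways to split 7 among 3 stacks.
Subtract solutions that violate a single cap (substitute x_i' = x_i − (cap_i+1)): x_1 ≥ 7 gives C(2,2) = 1; x_2 ≥ 3 gives C(6,2) = 15; x_3 ≥ 3 gives C(6,2) = 15. Together 31.
Add back pairs where two caps are both exceeded: 0 + 0 + 3 = 3.
By inclusion–exclusion the count is 36 − 31 + 3 = 8.

8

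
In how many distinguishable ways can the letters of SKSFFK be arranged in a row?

90

Letter multiplicities in SKSFFK: F×2, K×2, S×2.
So there are 6! / (2!·2!·2!) = 90 distinguishable arrangements.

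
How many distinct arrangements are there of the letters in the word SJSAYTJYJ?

SJSAYTJYJ has 9 letters with J appearing 3 times, S appearing twice, and Y appearing twice.
The number of distinct arrangements is 9!/(3!·2!·2!) = 362880/24 = 15120.

15120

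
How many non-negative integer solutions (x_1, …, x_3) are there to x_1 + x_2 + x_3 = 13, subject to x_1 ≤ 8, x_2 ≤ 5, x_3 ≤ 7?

By stars and bars, unrestricted non-negative solutions to x_1+…+x_3 = 13 number C(13+2,2) = 105.
Subtract solutions that violate a single cap (substitute x_i' = x_i − (cap_i+1)): x_1 ≥ 9 gives C(6,2) = 15; x_2 ≥ 6 gives C(9,2) = 36; x_3 ≥ 8 gives C(7,2) = 21. Together 72.
No two caps can be exceeded simultaneously, so the pair terms are all 0.
By inclusion–exclusion the count is 105 − 72 + 0 = 33.

33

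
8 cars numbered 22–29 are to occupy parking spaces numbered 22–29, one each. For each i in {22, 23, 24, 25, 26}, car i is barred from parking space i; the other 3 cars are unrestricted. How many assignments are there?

Let Aᵢ (for 22 ≤ i ≤ 26) be the placements that put car i in its forbidden parking space. Any j of these fix j positions, leaving (8−j)! ways to fill the rest, and there are C(5,j) ways to pick which j.
By inclusion–exclusion, the number of valid placements is Σ_{j=0}^{5} (−1)^j C(5,j)·(8−j)!.
Computing: 40320 − 25200 + 7200 − 1200 + 120 − 6 = 21234.

21234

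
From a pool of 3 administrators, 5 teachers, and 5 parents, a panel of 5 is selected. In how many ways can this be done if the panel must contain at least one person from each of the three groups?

925

Total 5-person selections from all 13: C(13,5) = 1287.
Subtract selections that omit an entire group: no administrators → C(10,5) = 252; no teachers → C(8,5) = 56; no parents → C(8,5) = 56.
Add back selections omitting two groups (i.e. drawn from a single group): C(3,5) + C(5,5) + C(5,5) = 2.
By inclusion–exclusion: 1287 − 364 + 2 = 925.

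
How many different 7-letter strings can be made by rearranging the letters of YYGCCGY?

210

YYGCCGY has 7 letters with C appearing twice, G appearing twice, and Y appearing 3 times.
So there are 7! / (3!·2!·2!) = 210 distinguishable arrangements.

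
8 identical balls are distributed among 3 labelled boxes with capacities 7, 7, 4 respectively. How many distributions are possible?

33

Without the upper bounds there are C(10,2) = 45 ways to split 8 among 3 boxes.
Subtract solutions that violate a single cap (substitute x_i' = x_i − (cap_i+1)): x_1 ≥ 8 gives C(2,2) = 1; x_2 ≥ 8 gives C(2,2) = 1; x_3 ≥ 5 gives C(5,2) = 10. Together 12.
No two caps can be exceeded simultaneously, so the pair terms are all 0.
By inclusion–exclusion the count is 45 − 12 + 0 = 33.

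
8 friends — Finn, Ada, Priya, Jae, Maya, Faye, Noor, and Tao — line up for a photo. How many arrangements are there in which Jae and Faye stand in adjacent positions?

10080

Treat {Jae, Faye} as a single unit. There are 7 units to order, and the pair itself can be ordered 2 ways.
So the count is 2·(7)! = 10080.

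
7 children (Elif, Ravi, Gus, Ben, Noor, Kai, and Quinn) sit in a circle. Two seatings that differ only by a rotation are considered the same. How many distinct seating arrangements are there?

Fix one person's seat to break rotational symmetry; the remaining 6 people can be arranged in (6)! = 720 ways.

720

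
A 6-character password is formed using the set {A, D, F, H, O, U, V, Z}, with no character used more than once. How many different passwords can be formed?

20160

This is a permutation of 6 out of 8: P(8,6) = 8!/2!.
That product is 8 × 7 × 6 × 5 × 4 × 3 = 20160.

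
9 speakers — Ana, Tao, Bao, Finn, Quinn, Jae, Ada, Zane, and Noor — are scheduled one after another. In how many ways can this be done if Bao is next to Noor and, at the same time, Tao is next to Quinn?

20160

Treat {Bao,Noor} as one block (2 orders) and {Tao,Quinn} as another (2 orders).
That leaves 7 units to arrange: 2 × 2 × 7! = 4 × 5040 = 20160.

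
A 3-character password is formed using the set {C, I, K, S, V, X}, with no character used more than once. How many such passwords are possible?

Choose and order 3 of the 6 symbols: the first character has 6 options, the next 5, then 4.
That product is 6 × 5 × 4 = 120.

120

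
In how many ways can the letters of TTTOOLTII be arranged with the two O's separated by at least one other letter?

2940

Total arrangements of TTTOOLTII: 9!/(4!·2!·2!) = 3780.
Arrangements with the O's together: treat OO as one letter, giving (8)!/(4!·2!) = 840.
Subtracting, 3780 − 840 = 2940 arrangements keep the O's apart.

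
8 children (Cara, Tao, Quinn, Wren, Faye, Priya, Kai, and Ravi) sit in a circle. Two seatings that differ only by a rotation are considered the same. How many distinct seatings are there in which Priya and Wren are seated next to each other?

Treat {Priya, Wren} as one unit (2 internal orders) and seat the resulting 7 units around the table: (6)! circular arrangements.
So 2 × (6)! = 2 × 720 = 1440.

1440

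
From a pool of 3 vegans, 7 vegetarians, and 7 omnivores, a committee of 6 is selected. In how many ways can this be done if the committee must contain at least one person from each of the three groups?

With no constraint there are C(17,6) = 12376 possible selections.
Subtract selections that omit an entire group: no vegans → C(14,6) = 3003; no vegetarians → C(10,6) = 210; no omnivores → C(10,6) = 210.
Add back selections omitting two groups (i.e. drawn from a single group): C(3,6) + C(7,6) + C(7,6) = 14.
By inclusion–exclusion: 12376 − 3423 + 14 = 8967.

8967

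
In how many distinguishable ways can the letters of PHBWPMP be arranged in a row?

840

The 7 letters of PHBWPMP have repeats: P appearing 3 times.
Dividing 7! = 5040 by 3! = 6 for the repeated letters gives 840.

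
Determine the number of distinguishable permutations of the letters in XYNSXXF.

840

XYNSXXF has 7 letters with X appearing 3 times.
Dividing 7! = 5040 by 3! = 6 for the repeated letters gives 840.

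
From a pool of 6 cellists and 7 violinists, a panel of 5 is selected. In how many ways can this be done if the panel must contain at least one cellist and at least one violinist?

Total 5-person selections from all 13: C(13,5) = 1287.
Selections missing a whole group: no cellists → C(7,5) = 21; no violinists → C(6,5) = 6.
Both groups omitted at once is impossible, so 1287 − 27 = 1260.

1260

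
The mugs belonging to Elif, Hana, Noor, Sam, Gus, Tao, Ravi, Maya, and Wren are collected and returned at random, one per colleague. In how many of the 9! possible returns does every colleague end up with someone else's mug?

133496

Let Aᵢ be the assignments in which colleague i gets their own mug. We want the size of the complement of A₁∪…∪A_9.
By inclusion–exclusion this is Σ_{j=0}^{9} (−1)^j C(9,j)·(9−j)!.
Computing: 362880 − 362880 + 181440 − 60480 + 15120 − 3024 + 504 − 72 + 9 − 1 = 133496.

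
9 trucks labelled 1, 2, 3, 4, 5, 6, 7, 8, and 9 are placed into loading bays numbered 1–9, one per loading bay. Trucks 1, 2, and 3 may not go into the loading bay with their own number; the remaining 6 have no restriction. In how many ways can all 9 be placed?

256320

Let Aᵢ (for i ∈ {1, 2, 3}) be the placements that put truck i in its forbidden loading bay. Any j of these fix j positions, leaving (9−j)! ways to fill the rest, and there are C(3,j) ways to pick which j.
By inclusion–exclusion, the number of valid placements is Σ_{j=0}^{3} (−1)^j C(3,j)·(9−j)!.
Computing: 362880 − 120960 + 15120 − 720 = 256320.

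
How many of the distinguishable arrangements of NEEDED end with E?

With the last slot taken by E, it remains to arrange the other 5 letters (NEDED).
Those 5 letters have D appearing twice and E appearing twice, giving (5)!/(2!·2!) = 30.

30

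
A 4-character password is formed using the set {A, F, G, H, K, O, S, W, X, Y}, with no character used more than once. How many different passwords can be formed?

This is a permutation of 4 out of 10: P(10,4) = 10!/6!.
10 × 9 × 8 × 7 = 5040.

5040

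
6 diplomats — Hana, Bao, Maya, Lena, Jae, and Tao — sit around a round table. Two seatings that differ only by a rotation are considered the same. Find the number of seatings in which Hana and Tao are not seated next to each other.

Without the restriction there are (5)! = 120 seatings.
Seatings with Hana beside Tao: treat them as a block with 2 internal orders, giving 2 × (4)! = 48.
Subtracting, 120 − 48 = 72.

72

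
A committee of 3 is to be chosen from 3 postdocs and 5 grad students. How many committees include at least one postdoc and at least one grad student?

45

Total 3-person selections from all 8: C(8,3) = 56.
Selections missing a whole group: no postdocs → C(5,3) = 10; no grad students → C(3,3) = 1.
Both groups omitted at once is impossible, so 56 − 11 = 45.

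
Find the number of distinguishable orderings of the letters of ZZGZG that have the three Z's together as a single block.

3

Treat the 3 copies of Z as a single block. The multiset to arrange is then {ZZZ, G, G}, 3 items in all.
That gives (3)!/(2!) = 3 arrangements.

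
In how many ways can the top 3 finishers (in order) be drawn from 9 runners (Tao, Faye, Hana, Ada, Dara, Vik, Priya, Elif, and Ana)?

504

This is an ordered selection of 3 from 9: P(9,3).
That gives 9 × 8 × 7 = 504.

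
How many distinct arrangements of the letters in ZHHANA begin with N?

With the first slot taken by N, it remains to arrange the other 5 letters (ZHHAA).
Those 5 letters have A appearing twice and H appearing twice, giving (5)!/(2!·2!) = 30.

30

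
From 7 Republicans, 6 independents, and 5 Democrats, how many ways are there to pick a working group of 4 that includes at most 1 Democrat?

2145

Split by how many Democrats are chosen (0 through 1).
Sum: C(5,0)·C(13,4) + C(5,1)·C(13,3) = 715 + 1430 = 2145.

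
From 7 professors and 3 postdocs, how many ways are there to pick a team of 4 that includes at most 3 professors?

Split by how many professors are chosen (0 through 3).
Sum: C(7,0)·C(3,4) + C(7,1)·C(3,3) + C(7,2)·C(3,2) + C(7,3)·C(3,1) = 0 + 7 + 63 + 105 = 175.

175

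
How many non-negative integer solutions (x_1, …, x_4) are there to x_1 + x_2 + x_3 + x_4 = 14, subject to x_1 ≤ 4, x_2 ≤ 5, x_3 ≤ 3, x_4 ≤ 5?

20

Ignoring the caps, the number of non-negative solutions to x_1+…+x_4 = 14 is C(17,3) = 680.
Subtract solutions that violate a single cap (substitute x_i' = x_i − (cap_i+1)): x_1 ≥ 5 gives C(12,3) = 220; x_2 ≥ 6 gives C(11,3) = 165; x_3 ≥ 4 gives C(13,3) = 286; x_4 ≥ 6 gives C(11,3) = 165. Together 836.
Add back pairs where two caps are both exceeded: 20 + 56 + 20 + 35 + 10 + 35 = 176.
By inclusion–exclusion the count is 680 − 836 + 176 = 20.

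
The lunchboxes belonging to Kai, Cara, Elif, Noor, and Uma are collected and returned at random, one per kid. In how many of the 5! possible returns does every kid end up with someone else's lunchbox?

This is the derangement count D_5: permutations of 5 items with no fixed point.
By inclusion–exclusion this is Σ_{j=0}^{5} (−1)^j C(5,j)·(5−j)!.
Computing: 120 − 120 + 60 − 20 + 5 − 1 = 44.

44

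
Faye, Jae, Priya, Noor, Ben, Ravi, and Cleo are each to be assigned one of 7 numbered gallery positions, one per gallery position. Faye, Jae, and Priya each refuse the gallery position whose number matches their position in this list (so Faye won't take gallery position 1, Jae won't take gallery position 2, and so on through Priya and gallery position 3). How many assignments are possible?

3216

Let Aᵢ (for i ∈ {1, 2, 3}) be the placements that put person i in their forbidden gallery position. Any j of these fix j positions, leaving (7−j)! ways to fill the rest, and there are C(3,j) ways to pick which j.
By inclusion–exclusion, the number of valid placements is Σ_{j=0}^{3} (−1)^j C(3,j)·(7−j)!.
Computing: 5040 − 2160 + 360 − 24 = 3216.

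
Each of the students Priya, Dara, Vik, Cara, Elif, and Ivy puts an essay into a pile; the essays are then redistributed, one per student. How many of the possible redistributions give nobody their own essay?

Count assignments avoiding every fixed point. For any j of the 6 students fixed to their own essay, the other 6−j can be arranged in (6−j)! ways.
By inclusion–exclusion this is Σ_{j=0}^{6} (−1)^j C(6,j)·(6−j)!.
Computing: 720 − 720 + 360 − 120 + 30 − 6 + 1 = 265.

265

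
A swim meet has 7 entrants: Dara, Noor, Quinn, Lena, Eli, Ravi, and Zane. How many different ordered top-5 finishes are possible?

2520

There are 7 choices for 1st place, 6 for 2nd, and so on down to 3 for position 5.
That gives 7 × 6 × 5 × 4 × 3 = 2520.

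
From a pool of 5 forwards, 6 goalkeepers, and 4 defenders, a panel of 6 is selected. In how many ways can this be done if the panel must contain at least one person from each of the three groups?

With no constraint there are C(15,6) = 5005 possible selections.
Selections missing a whole group: no forwards → C(10,6) = 210; no goalkeepers → C(9,6) = 84; no defenders → C(11,6) = 462.
Add back selections omitting two groups (i.e. drawn from a single group): C(5,6) + C(6,6) + C(4,6) = 1.
By inclusion–exclusion: 5005 − 756 + 1 = 4250.

4250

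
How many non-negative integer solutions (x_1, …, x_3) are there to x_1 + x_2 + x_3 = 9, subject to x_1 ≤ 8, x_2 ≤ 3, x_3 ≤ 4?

By stars and bars, unrestricted non-negative solutions to x_1+…+x_3 = 9 number C(9+2,2) = 55.
Subtract solutions that violate a single cap (substitute x_i' = x_i − (cap_i+1)): x_1 ≥ 9 gives C(2,2) = 1; x_2 ≥ 4 gives C(7,2) = 21; x_3 ≥ 5 gives C(6,2) = 15. Together 37.
Add back pairs where two caps are both exceeded: 0 + 0 + 1 = 1.
By inclusion–exclusion the count is 55 − 37 + 1 = 19.

19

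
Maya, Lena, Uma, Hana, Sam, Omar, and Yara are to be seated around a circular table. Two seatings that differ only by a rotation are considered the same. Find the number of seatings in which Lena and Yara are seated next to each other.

Treat {Lena, Yara} as one unit (2 internal orders) and seat the resulting 6 units around the table: (5)! circular arrangements.
So 2 × (5)! = 2 × 120 = 240.

240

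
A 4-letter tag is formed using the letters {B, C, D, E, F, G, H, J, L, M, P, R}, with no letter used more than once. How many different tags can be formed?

Choose and order 4 of the 12 symbols: the first letter has 12 options, the next 11, then 10, 9.
12 × 11 × 10 × 9 = 11880.

11880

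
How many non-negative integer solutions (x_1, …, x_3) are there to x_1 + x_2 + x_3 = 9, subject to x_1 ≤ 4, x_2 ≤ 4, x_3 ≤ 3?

6

Without the upper bounds there are C(11,2) = 55 ways to split 9 among 3 variables.
Subtract solutions that violate a single cap (substitute x_i' = x_i − (cap_i+1)): x_1 ≥ 5 gives C(6,2) = 15; x_2 ≥ 5 gives C(6,2) = 15; x_3 ≥ 4 gives C(7,2) = 21. Together 51.
Add back pairs where two caps are both exceeded: 0 + 1 + 1 = 2.
By inclusion–exclusion the count is 55 − 51 + 2 = 6.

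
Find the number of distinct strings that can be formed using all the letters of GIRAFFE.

2520

Letter multiplicities in GIRAFFE: A×1, E×1, F×2, G×1, I×1, R×1.
The number of distinct arrangements is 7!/(2!) = 5040/2 = 2520.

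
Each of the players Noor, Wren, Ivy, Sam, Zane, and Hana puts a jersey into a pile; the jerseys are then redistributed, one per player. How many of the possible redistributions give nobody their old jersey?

265

This is the derangement count D_6: permutations of 6 items with no fixed point.
By inclusion–exclusion this is Σ_{j=0}^{6} (−1)^j C(6,j)·(6−j)!.
Computing: 720 − 720 + 360 − 120 + 30 − 6 + 1 = 265.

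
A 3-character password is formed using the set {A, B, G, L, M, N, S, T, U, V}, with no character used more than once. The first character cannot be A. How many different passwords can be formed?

The first character has 10−1 = 9 choices (anything except A).
The remaining 2 characters are filled from the other 9 symbols without repetition: 9 × 8 = 72.
Total: 9 × 72 = 648.

648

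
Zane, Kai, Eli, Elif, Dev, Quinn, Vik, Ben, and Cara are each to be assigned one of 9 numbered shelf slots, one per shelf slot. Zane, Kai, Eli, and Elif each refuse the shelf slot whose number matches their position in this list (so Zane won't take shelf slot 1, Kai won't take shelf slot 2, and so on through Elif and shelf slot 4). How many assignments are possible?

Let Aᵢ (for 1 ≤ i ≤ 4) be the placements that put person i in their forbidden shelf slot. Any j of these fix j positions, leaving (9−j)! ways to fill the rest, and there are C(4,j) ways to pick which j.
By inclusion–exclusion, the number of valid placements is Σ_{j=0}^{4} (−1)^j C(4,j)·(9−j)!.
Computing: 362880 − 161280 + 30240 − 2880 + 120 = 229080.

229080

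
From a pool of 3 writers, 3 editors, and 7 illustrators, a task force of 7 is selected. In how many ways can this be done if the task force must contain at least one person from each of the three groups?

1477

With no constraint there are C(13,7) = 1716 possible selections.
Selections missing a whole group: no writers → C(10,7) = 120; no editors → C(10,7) = 120; no illustrators → C(6,7) = 0.
Add back selections omitting two groups (i.e. drawn from a single group): C(3,7) + C(3,7) + C(7,7) = 1.
By inclusion–exclusion: 1716 − 240 + 1 = 1477.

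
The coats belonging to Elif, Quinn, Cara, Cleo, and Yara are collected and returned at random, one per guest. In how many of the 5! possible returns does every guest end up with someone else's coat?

Let Aᵢ be the assignments in which guest i gets their own coat. We want the size of the complement of A₁∪…∪A_5.
By inclusion–exclusion this is Σ_{j=0}^{5} (−1)^j C(5,j)·(5−j)!.
Computing: 120 − 120 + 60 − 20 + 5 − 1 = 44.

44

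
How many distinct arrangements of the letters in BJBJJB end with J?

Fix J in the last position and arrange the remaining 5 letters.
Those 5 letters have B appearing 3 times and J appearing twice, giving (5)!/(3!·2!) = 10.

10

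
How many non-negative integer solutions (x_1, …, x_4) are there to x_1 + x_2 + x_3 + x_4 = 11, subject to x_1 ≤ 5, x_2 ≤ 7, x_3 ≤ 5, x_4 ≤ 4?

Without the upper bounds there are C(14,3) = 364 ways to split 11 among 4 variables.
Subtract solutions that violate a single cap (substitute x_i' = x_i − (cap_i+1)): x_1 ≥ 6 gives C(8,3) = 56; x_2 ≥ 8 gives C(6,3) = 20; x_3 ≥ 6 gives C(8,3) = 56; x_4 ≥ 5 gives C(9,3) = 84. Together 216.
Add back pairs where two caps are both exceeded: 0 + 0 + 1 + 0 + 0 + 1 = 2.
By inclusion–exclusion the count is 364 − 216 + 2 = 150.

150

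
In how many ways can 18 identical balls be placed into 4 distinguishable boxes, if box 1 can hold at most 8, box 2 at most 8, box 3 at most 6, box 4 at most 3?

99

By stars and bars, unrestricted non-negative solutions to x_1+…+x_4 = 18 number C(18+3,3) = 1330.
Subtract solutions that violate a single cap (substitute x_i' = x_i − (cap_i+1)): x_1 ≥ 9 gives C(12,3) = 220; x_2 ≥ 9 gives C(12,3) = 220; x_3 ≥ 7 gives C(14,3) = 364; x_4 ≥ 4 gives C(17,3) = 680. Together 1484.
Add back pairs where two caps are both exceeded: 1 + 10 + 56 + 10 + 56 + 120 = 253.
By inclusion–exclusion the count is 1330 − 1484 + 253 = 99.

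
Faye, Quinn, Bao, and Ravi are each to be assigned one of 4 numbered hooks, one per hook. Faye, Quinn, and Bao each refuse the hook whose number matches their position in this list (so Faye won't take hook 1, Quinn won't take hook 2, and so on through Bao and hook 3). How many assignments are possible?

Let Aᵢ (for i ∈ {1, 2, 3}) be the placements that put person i in their forbidden hook. Any j of these fix j positions, leaving (4−j)! ways to fill the rest, and there are C(3,j) ways to pick which j.
By inclusion–exclusion, the number of valid placements is Σ_{j=0}^{3} (−1)^j C(3,j)·(4−j)!.
Computing: 24 − 18 + 6 − 1 = 11.

11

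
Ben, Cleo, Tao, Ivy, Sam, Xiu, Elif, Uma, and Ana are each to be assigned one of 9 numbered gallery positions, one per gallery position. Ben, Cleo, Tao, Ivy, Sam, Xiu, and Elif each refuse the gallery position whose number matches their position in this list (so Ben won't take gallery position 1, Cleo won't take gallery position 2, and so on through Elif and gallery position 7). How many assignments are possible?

165016

Let Aᵢ (for 1 ≤ i ≤ 7) be the placements that put person i in their forbidden gallery position. Any j of these fix j positions, leaving (9−j)! ways to fill the rest, and there are C(7,j) ways to pick which j.
By inclusion–exclusion, the number of valid placements is Σ_{j=0}^{7} (−1)^j C(7,j)·(9−j)!.
Computing: 362880 − 282240 + 105840 − 25200 + 4200 − 504 + 42 − 2 = 165016.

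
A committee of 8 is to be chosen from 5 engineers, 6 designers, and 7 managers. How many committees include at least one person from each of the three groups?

41811

Unrestricted: C(18,8) = 43758 ways to pick any 8 of the 18.
Selections missing a whole group: no engineers → C(13,8) = 1287; no designers → C(12,8) = 495; no managers → C(11,8) = 165.
Add back selections omitting two groups (i.e. drawn from a single group): C(5,8) + C(6,8) + C(7,8) = 0.
By inclusion–exclusion: 43758 − 1947 + 0 = 41811.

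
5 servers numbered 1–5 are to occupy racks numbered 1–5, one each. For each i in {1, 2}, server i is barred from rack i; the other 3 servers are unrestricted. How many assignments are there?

78

Let Aᵢ (for i ∈ {1, 2}) be the placements that put server i in its forbidden rack. Any j of these fix j positions, leaving (5−j)! ways to fill the rest, and there are C(2,j) ways to pick which j.
By inclusion–exclusion, the number of valid placements is Σ_{j=0}^{2} (−1)^j C(2,j)·(5−j)!.
Computing: 120 − 48 + 6 = 78.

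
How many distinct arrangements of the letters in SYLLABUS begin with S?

2520

Fix S in the first position and arrange the remaining 7 letters.
Those 7 letters have L appearing twice, giving (7)!/(2!) = 2520.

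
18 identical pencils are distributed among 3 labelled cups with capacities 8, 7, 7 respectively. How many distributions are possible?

By stars and bars, unrestricted non-negative solutions to x_1+…+x_3 = 18 number C(18+2,2) = 190.
Subtract solutions that violate a single cap (substitute x_i' = x_i − (cap_i+1)): x_1 ≥ 9 gives C(11,2) = 55; x_2 ≥ 8 gives C(12,2) = 66; x_3 ≥ 8 gives C(12,2) = 66. Together 187.
Add back pairs where two caps are both exceeded: 3 + 3 + 6 = 12.
By inclusion–exclusion the count is 190 − 187 + 12 = 15.

15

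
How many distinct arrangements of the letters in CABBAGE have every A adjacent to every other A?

Treat the 2 copies of A as a single block. The multiset to arrange is then {AA, B, B, C, E, G}, 6 items in all.
That gives (6)!/(2!) = 360 arrangements.

360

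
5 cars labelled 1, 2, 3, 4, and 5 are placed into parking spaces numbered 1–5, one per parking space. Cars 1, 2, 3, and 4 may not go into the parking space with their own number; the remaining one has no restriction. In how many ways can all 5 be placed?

53

Let Aᵢ (for 1 ≤ i ≤ 4) be the placements that put car i in its forbidden parking space. Any j of these fix j positions, leaving (5−j)! ways to fill the rest, and there are C(4,j) ways to pick which j.
By inclusion–exclusion, the number of valid placements is Σ_{j=0}^{4} (−1)^j C(4,j)·(5−j)!.
Computing: 120 − 96 + 36 − 8 + 1 = 53.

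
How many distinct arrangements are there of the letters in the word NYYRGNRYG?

Letter multiplicities in NYYRGNRYG: G×2, N×2, R×2, Y×3.
The number of distinct arrangements is 9!/(3!·2!·2!·2!) = 362880/48 = 7560.

7560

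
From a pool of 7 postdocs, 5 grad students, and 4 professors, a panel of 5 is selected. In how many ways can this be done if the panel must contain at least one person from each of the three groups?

Unrestricted: C(16,5) = 4368 ways to pick any 5 of the 16.
Selections missing a whole group: no postdocs → C(9,5) = 126; no grad students → C(11,5) = 462; no professors → C(12,5) = 792.
Add back selections omitting two groups (i.e. drawn from a single group): C(7,5) + C(5,5) + C(4,5) = 22.
By inclusion–exclusion: 4368 − 1380 + 22 = 3010.

3010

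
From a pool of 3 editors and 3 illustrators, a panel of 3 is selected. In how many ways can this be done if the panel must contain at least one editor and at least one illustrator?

18

Unrestricted: C(6,3) = 20 ways to pick any 3 of the 6.
Subtract selections that omit an entire group: no editors → C(3,3) = 1; no illustrators → C(3,3) = 1.
Both groups omitted at once is impossible, so 20 − 2 = 18.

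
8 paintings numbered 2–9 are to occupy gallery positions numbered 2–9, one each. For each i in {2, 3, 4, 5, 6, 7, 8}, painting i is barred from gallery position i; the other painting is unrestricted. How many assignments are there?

Let Aᵢ (for 2 ≤ i ≤ 8) be the placements that put painting i in its forbidden gallery position. Any j of these fix j positions, leaving (8−j)! ways to fill the rest, and there are C(7,j) ways to pick which j.
By inclusion–exclusion, the number of valid placements is Σ_{j=0}^{7} (−1)^j C(7,j)·(8−j)!.
Computing: 40320 − 35280 + 15120 − 4200 + 840 − 126 + 14 − 1 = 16687.

16687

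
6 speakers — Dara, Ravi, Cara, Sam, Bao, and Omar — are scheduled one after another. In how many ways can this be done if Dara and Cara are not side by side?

Of the 6! = 720 arrangements, those with Dara and Cara adjacent number 2 × 5! = 240 (treat the pair as a block with 2 internal orders).
So 720 − 240 = 480 arrangements keep them apart.

480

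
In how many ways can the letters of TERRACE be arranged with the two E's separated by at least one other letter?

900

There are 7!/(2!·2!) = 1260 arrangements of TERRACE in total.
If the two E's are adjacent, glue them into one block, leaving 6 items to arrange: (6)!/(2!) = 360 ways.
Hence 1260 − 360 = 900.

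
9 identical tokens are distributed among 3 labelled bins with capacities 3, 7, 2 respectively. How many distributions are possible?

Without the upper bounds there are C(11,2) = 55 ways to split 9 among 3 bins.
Subtract solutions that violate a single cap (substitute x_i' = x_i − (cap_i+1)): x_1 ≥ 4 gives C(7,2) = 21; x_2 ≥ 8 gives C(3,2) = 3; x_3 ≥ 3 gives C(8,2) = 28. Together 52.
Add back pairs where two caps are both exceeded: 0 + 6 + 0 = 6.
By inclusion–exclusion the count is 55 − 52 + 6 = 9.

9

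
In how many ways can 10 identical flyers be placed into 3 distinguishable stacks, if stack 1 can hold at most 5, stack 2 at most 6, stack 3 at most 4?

Ignoring the caps, the number of non-negative solutions to x_1+…+x_3 = 10 is C(12,2) = 66.
Subtract solutions that violate a single cap (substitute x_i' = x_i − (cap_i+1)): x_1 ≥ 6 gives C(6,2) = 15; x_2 ≥ 7 gives C(5,2) = 10; x_3 ≥ 5 gives C(7,2) = 21. Together 46.
No two caps can be exceeded simultaneously, so the pair terms are all 0.
By inclusion–exclusion the count is 66 − 46 + 0 = 20.

20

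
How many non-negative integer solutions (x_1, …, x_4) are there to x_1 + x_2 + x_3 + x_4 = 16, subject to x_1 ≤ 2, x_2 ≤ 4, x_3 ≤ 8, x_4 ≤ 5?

19

Ignoring the caps, the number of non-negative solutions to x_1+…+x_4 = 16 is C(19,3) = 969.
Subtract solutions that violate a single cap (substitute x_i' = x_i − (cap_i+1)): x_1 ≥ 3 gives C(16,3) = 560; x_2 ≥ 5 gives C(14,3) = 364; x_3 ≥ 9 gives C(10,3) = 120; x_4 ≥ 6 gives C(13,3) = 286. Together 1330.
Add back pairs where two caps are both exceeded: 165 + 35 + 120 + 10 + 56 + 4 = 390.
Subtract triples: 0 + 10 + 0 + 0 = 10.
By inclusion–exclusion the count is 969 − 1330 + 390 − 10 = 19.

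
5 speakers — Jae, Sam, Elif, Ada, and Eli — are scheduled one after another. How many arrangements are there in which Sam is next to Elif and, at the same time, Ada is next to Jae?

Treat {Sam,Elif} as one block (2 orders) and {Ada,Jae} as another (2 orders).
That leaves 3 units to arrange: 2 × 2 × 3! = 4 × 6 = 24.

24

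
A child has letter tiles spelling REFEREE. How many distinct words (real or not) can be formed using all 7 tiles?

Letter multiplicities in REFEREE: E×4, F×1, R×2.
The number of distinct arrangements is 7!/(4!·2!) = 5040/48 = 105.

105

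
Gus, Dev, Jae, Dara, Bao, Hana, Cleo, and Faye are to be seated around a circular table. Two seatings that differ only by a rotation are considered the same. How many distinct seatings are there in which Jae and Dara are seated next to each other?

1440

Glue Jae and Dara into a block (2 internal orders). Seating 7 units around a circle gives (6)! arrangements.
So 2 × (6)! = 2 × 720 = 1440.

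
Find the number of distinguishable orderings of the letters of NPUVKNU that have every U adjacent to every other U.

Treat the 2 copies of U as a single block. The multiset to arrange is then {UU, K, N, N, P, V}, 6 items in all.
That gives (6)!/(2!) = 360 arrangements.

360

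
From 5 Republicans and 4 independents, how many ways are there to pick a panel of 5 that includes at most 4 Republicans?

Split by how many Republicans are chosen (0 through 4).
Sum: C(5,0)·C(4,5) + C(5,1)·C(4,4) + C(5,2)·C(4,3) + C(5,3)·C(4,2) + C(5,4)·C(4,1) = 0 + 5 + 40 + 60 + 20 = 125.

125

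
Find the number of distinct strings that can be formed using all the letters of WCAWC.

30

The 5 letters of WCAWC have repeats: C appearing twice and W appearing twice.
Dividing 5! = 120 by 2!·2! = 4 for the repeated letters gives 30.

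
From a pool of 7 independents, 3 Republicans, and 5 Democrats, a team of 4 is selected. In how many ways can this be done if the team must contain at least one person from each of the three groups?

Unrestricted: C(15,4) = 1365 ways to pick any 4 of the 15.
Selections missing a whole group: no independents → C(8,4) = 70; no Republicans → C(12,4) = 495; no Democrats → C(10,4) = 210.
Add back selections omitting two groups (i.e. drawn from a single group): C(7,4) + C(3,4) + C(5,4) = 40.
By inclusion–exclusion: 1365 − 775 + 40 = 630.

630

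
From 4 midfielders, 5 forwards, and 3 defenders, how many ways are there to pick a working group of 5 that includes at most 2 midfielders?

Split by how many midfielders are chosen (0 through 2).
Sum: C(4,0)·C(8,5) + C(4,1)·C(8,4) + C(4,2)·C(8,3) = 56 + 280 + 336 = 672.

672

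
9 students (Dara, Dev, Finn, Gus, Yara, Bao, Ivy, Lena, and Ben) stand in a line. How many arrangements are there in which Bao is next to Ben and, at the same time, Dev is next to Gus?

20160

Treat {Bao,Ben} as one block (2 orders) and {Dev,Gus} as another (2 orders).
That leaves 7 units to arrange: 2 × 2 × 7! = 4 × 5040 = 20160.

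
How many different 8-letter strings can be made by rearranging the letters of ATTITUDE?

The 8 letters of ATTITUDE have repeats: T appearing 3 times.
So there are 8! / (3!) = 6720 distinguishable arrangements.

6720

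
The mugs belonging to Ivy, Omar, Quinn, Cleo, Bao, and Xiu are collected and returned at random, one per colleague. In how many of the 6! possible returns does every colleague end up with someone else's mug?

265

This is the derangement count D_6: permutations of 6 items with no fixed point.
By inclusion–exclusion this is Σ_{j=0}^{6} (−1)^j C(6,j)·(6−j)!.
Computing: 720 − 720 + 360 − 120 + 30 − 6 + 1 = 265.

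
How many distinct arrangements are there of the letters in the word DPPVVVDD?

The 8 letters of DPPVVVDD have repeats: D appearing 3 times, P appearing twice, and V appearing 3 times.
Dividing 8! = 40320 by 3!·3!·2! = 72 for the repeated letters gives 560.

560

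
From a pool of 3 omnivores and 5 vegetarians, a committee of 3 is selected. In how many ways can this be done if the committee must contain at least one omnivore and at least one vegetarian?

With no constraint there are C(8,3) = 56 possible selections.
Selections missing a whole group: no omnivores → C(5,3) = 10; no vegetarians → C(3,3) = 1.
Both groups omitted at once is impossible, so 56 − 11 = 45.

45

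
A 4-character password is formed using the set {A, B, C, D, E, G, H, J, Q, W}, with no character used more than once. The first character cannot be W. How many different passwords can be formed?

The first character has 10−1 = 9 choices (anything except W).
The remaining 3 characters are filled from the other 9 symbols without repetition: 9 × 8 × 7 = 504.
Total: 9 × 504 = 4536.

4536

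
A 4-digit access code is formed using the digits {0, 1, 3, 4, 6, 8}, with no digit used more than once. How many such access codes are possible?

360

Choose and order 4 of the 6 symbols: the first digit has 6 options, the next 5, then 4, 3.
6 × 5 × 4 × 3 = 360.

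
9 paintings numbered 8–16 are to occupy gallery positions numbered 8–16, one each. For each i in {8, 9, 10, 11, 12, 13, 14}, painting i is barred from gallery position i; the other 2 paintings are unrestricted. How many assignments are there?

165016

Let Aᵢ (for 8 ≤ i ≤ 14) be the placements that put painting i in its forbidden gallery position. Any j of these fix j positions, leaving (9−j)! ways to fill the rest, and there are C(7,j) ways to pick which j.
By inclusion–exclusion, the number of valid placements is Σ_{j=0}^{7} (−1)^j C(7,j)·(9−j)!.
Computing: 362880 − 282240 + 105840 − 25200 + 4200 − 504 + 42 − 2 = 165016.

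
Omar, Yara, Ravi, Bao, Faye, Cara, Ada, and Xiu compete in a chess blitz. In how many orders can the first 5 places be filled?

This is an ordered selection of 5 from 8: P(8,5).
That gives 8 × 7 × 6 × 5 × 4 = 6720.

6720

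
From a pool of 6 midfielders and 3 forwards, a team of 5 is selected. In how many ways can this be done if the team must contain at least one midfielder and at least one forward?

120

With no constraint there are C(9,5) = 126 possible selections.
Subtract selections that omit an entire group: no midfielders → C(3,5) = 0; no forwards → C(6,5) = 6.
Both groups omitted at once is impossible, so 126 − 6 = 120.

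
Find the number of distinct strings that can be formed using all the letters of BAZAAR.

BAZAAR has 6 letters with A appearing 3 times.
Dividing 6! = 720 by 3! = 6 for the repeated letters gives 120.

120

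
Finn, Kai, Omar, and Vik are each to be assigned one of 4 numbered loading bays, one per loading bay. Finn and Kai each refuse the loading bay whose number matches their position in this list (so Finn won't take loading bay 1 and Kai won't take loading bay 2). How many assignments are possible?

14

Let Aᵢ (for i ∈ {1, 2}) be the placements that put person i in their forbidden loading bay. Any j of these fix j positions, leaving (4−j)! ways to fill the rest, and there are C(2,j) ways to pick which j.
By inclusion–exclusion, the number of valid placements is Σ_{j=0}^{2} (−1)^j C(2,j)·(4−j)!.
Computing: 24 − 12 + 2 = 14.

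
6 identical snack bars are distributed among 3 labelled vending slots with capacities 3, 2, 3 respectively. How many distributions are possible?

Ignoring the caps, the number of non-negative solutions to x_1+…+x_3 = 6 is C(8,2) = 28.
Subtract solutions that violate a single cap (substitute x_i' = x_i − (cap_i+1)): x_1 ≥ 4 gives C(4,2) = 6; x_2 ≥ 3 gives C(5,2) = 10; x_3 ≥ 4 gives C(4,2) = 6. Together 22.
No two caps can be exceeded simultaneously, so the pair terms are all 0.
By inclusion–exclusion the count is 28 − 22 + 0 = 6.

6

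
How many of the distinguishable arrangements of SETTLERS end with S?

1260

With the last slot taken by S, it remains to arrange the other 7 letters (ETTLERS).
Those 7 letters have E appearing twice and T appearing twice, giving (7)!/(2!·2!) = 1260.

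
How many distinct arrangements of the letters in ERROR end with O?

With the last slot taken by O, it remains to arrange the other 4 letters (ERRR).
Those 4 letters have R appearing 3 times, giving (4)!/(3!) = 4.

4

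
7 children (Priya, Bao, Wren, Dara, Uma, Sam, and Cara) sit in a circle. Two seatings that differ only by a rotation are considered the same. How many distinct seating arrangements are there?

720

Seat Priya anywhere (absorbing the rotational symmetry), then permute the other 6: (6)! = 720.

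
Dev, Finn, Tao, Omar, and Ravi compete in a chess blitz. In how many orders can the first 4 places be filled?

120

This is an ordered selection of 4 from 5: P(5,4).
That gives 5 × 4 × 3 × 2 = 120.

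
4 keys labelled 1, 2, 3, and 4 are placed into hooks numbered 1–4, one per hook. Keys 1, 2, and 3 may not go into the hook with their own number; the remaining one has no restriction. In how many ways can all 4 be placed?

11

Let Aᵢ (for i ∈ {1, 2, 3}) be the placements that put key i in its forbidden hook. Any j of these fix j positions, leaving (4−j)! ways to fill the rest, and there are C(3,j) ways to pick which j.
By inclusion–exclusion, the number of valid placements is Σ_{j=0}^{3} (−1)^j C(3,j)·(4−j)!.
Computing: 24 − 18 + 6 − 1 = 11.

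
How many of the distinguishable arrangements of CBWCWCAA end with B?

210

Fix B in the last position and arrange the remaining 7 letters.
Those 7 letters have A appearing twice, C appearing 3 times, and W appearing twice, giving (7)!/(3!·2!·2!) = 210.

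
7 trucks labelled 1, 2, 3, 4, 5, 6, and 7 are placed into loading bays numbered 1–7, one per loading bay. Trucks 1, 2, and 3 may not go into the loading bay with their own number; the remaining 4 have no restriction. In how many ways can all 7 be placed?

Let Aᵢ (for i ∈ {1, 2, 3}) be the placements that put truck i in its forbidden loading bay. Any j of these fix j positions, leaving (7−j)! ways to fill the rest, and there are C(3,j) ways to pick which j.
By inclusion–exclusion, the number of valid placements is Σ_{j=0}^{3} (−1)^j C(3,j)·(7−j)!.
Computing: 5040 − 2160 + 360 − 24 = 3216.

3216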